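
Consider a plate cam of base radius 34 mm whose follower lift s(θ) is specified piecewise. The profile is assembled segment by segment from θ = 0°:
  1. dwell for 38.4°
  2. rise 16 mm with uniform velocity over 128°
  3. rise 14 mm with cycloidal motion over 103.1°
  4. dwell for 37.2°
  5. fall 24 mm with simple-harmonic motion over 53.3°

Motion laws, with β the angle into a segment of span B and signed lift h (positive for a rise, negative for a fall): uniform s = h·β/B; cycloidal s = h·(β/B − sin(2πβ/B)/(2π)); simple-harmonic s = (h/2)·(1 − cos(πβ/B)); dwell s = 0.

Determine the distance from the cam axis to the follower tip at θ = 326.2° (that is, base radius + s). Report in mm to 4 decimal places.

seg 1 [0°–38.4°] dwell: s stays 0.0000
seg 2 [38.4°–166.4°] uniform, h=16: full span → s += 16 → s = 16.0000
seg 3 [166.4°–269.5°] cycloidal, h=14: full span → s += 14 → s = 30.0000
seg 4 [269.5°–306.7°] dwell: s stays 30.0000
seg 5 [306.7°–360°] simple-harmonic, h=-24: θ=326.2° here. β=19.5, B=53.3. -24/2·(1 − cos(π·0.3659)) = -7.0912 → s = 22.9088
radial distance = base radius + s = 34 + 22.9088 = 56.9088

56.9088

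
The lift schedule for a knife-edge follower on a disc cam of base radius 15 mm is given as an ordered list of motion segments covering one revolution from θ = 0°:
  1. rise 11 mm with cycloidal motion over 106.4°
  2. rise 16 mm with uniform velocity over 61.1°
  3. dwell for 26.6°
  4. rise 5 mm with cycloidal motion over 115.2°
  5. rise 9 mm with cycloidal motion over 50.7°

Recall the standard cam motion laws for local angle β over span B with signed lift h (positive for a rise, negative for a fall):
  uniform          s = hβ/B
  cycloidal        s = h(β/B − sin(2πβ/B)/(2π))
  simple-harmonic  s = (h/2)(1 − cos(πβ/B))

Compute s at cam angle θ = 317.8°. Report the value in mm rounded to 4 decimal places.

seg 1 [0°–106.4°] cycloidal, h=11: full span → s += 11 → s = 11.0000
seg 2 [106.4°–167.5°] uniform, h=16: full span → s += 16 → s = 27.0000
seg 3 [167.5°–194.1°] dwell: s stays 27.0000
seg 4 [194.1°–309.3°] cycloidal, h=5: full span → s += 5 → s = 32.0000
seg 5 [309.3°–360°] cycloidal, h=9: θ=317.8° here. β=8.5, B=50.7. 9·(0.1677 − sin(2π·0.1677)/(2π)) = 0.2640 → s = 32.2640

32.2640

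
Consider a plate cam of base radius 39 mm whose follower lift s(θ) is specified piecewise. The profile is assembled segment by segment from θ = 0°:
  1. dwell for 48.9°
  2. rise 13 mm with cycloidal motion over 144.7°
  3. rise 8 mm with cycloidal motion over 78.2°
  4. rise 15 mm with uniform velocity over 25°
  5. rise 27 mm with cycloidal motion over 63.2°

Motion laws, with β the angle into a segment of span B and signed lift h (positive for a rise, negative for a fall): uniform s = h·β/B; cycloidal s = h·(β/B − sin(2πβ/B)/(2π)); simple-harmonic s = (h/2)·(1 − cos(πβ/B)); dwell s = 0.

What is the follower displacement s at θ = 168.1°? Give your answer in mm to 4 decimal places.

seg 1 [0°–48.9°] dwell: s stays 0.0000
seg 2 [48.9°–193.6°] cycloidal, h=13: θ=168.1° here. β=119.2, B=144.7. 13·(0.8238 − sin(2π·0.8238)/(2π)) = 12.5597 → s = 12.5597

12.5597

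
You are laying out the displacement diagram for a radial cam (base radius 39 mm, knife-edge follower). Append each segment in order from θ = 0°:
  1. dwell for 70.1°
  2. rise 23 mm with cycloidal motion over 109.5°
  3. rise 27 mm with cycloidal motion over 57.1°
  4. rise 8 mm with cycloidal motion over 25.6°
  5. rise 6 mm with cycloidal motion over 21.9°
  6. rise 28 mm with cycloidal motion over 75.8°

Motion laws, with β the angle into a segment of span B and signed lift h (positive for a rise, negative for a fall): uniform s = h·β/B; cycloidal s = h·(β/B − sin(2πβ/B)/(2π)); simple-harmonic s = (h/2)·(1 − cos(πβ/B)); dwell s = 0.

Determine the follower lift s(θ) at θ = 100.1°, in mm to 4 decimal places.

seg 1 [0°–70.1°] dwell: s stays 0.0000
seg 2 [70.1°–179.6°] cycloidal, h=23: θ=100.1° here. β=30, B=109.5. 23·(0.2740 − sin(2π·0.2740)/(2π)) = 2.6823 → s = 2.6823

2.6823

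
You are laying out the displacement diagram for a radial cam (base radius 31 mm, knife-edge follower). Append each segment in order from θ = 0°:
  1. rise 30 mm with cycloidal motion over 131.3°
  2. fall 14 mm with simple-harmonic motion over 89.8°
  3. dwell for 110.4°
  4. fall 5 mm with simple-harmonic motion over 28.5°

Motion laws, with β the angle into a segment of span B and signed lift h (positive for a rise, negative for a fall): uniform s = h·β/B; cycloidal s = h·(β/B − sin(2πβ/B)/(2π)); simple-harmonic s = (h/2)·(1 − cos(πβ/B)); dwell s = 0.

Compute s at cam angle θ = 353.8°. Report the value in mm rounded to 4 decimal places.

seg 1 [0°–131.3°] cycloidal, h=30: full span → s += 30 → s = 30.0000
seg 2 [131.3°–221.1°] simple-harmonic, h=-14: full span → s += -14 → s = 16.0000
seg 3 [221.1°–331.5°] dwell: s stays 16.0000
seg 4 [331.5°–360°] simple-harmonic, h=-5: θ=353.8° here. β=22.3, B=28.5. -5/2·(1 − cos(π·0.7825)) = -4.4385 → s = 11.5615

11.5615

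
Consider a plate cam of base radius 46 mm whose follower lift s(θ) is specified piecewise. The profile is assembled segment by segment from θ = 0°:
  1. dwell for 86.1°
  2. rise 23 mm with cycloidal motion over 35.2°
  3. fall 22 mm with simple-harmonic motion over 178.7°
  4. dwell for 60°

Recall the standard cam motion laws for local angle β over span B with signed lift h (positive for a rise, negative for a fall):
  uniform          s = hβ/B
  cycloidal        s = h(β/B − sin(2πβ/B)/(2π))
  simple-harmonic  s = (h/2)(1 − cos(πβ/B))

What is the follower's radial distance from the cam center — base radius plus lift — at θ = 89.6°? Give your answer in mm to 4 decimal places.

seg 1 [0°–86.1°] dwell: s stays 0.0000
seg 2 [86.1°–121.3°] cycloidal, h=23: θ=89.6° here. β=3.5, B=35.2. 23·(0.0994 − sin(2π·0.0994)/(2π)) = 0.1459 → s = 0.1459
radial distance = base radius + s = 46 + 0.1459 = 46.1459

46.1459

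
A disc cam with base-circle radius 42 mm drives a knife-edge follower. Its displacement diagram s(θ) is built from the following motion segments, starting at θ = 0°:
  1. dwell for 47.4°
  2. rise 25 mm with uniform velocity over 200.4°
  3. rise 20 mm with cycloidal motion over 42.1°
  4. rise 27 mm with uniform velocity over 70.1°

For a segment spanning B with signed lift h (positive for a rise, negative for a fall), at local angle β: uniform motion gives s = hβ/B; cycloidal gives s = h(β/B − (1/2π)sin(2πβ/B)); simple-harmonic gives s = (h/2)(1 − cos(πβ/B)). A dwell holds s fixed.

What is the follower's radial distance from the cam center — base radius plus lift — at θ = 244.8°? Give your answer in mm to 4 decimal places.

seg 1 [0°–47.4°] dwell: s stays 0.0000
seg 2 [47.4°–247.8°] uniform, h=25: θ=244.8° here. β=197.4, B=200.4. 25·197.4/200.4 = 24.6257 → s = 24.6257
radial distance = base radius + s = 42 + 24.6257 = 66.6257

66.6257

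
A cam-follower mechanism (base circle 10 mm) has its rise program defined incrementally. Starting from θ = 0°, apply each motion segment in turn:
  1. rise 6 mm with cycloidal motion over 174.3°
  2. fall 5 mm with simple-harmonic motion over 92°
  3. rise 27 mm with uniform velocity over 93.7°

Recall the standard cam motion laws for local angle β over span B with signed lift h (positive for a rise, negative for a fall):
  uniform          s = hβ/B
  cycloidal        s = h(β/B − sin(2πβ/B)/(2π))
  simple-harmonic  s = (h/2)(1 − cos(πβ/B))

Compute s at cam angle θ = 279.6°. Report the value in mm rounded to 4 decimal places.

seg 1 [0°–174.3°] cycloidal, h=6: full span → s += 6 → s = 6.0000
seg 2 [174.3°–266.3°] simple-harmonic, h=-5: full span → s += -5 → s = 1.0000
seg 3 [266.3°–360°] uniform, h=27: θ=279.6° here. β=13.3, B=93.7. 27·13.3/93.7 = 3.8324 → s = 4.8324

4.8324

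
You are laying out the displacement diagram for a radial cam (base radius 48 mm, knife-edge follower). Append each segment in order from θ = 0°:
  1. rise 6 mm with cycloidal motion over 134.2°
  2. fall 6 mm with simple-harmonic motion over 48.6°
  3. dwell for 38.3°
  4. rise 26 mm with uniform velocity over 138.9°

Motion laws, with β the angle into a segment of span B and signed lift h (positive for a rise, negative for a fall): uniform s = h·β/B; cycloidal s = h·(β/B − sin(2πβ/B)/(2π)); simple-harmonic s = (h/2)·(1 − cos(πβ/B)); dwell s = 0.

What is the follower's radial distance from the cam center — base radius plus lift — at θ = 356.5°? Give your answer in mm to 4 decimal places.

seg 1 [0°–134.2°] cycloidal, h=6: full span → s += 6 → s = 6.0000
seg 2 [134.2°–182.8°] simple-harmonic, h=-6: full span → s += -6 → s = 0.0000
seg 3 [182.8°–221.1°] dwell: s stays 0.0000
seg 4 [221.1°–360°] uniform, h=26: θ=356.5° here. β=135.4, B=138.9. 26·135.4/138.9 = 25.3449 → s = 25.3449
radial distance = base radius + s = 48 + 25.3449 = 73.3449

73.3449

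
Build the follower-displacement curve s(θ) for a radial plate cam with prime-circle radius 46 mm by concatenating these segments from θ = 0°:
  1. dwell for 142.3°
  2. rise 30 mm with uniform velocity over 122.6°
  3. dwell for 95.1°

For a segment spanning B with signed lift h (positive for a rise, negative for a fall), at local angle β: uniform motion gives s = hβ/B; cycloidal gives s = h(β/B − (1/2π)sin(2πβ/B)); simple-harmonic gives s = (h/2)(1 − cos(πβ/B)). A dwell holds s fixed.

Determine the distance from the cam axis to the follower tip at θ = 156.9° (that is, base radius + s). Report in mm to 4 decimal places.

seg 1 [0°–142.3°] dwell: s stays 0.0000
seg 2 [142.3°–264.9°] uniform, h=30: θ=156.9° here. β=14.6, B=122.6. 30·14.6/122.6 = 3.5726 → s = 3.5726
radial distance = base radius + s = 46 + 3.5726 = 49.5726

49.5726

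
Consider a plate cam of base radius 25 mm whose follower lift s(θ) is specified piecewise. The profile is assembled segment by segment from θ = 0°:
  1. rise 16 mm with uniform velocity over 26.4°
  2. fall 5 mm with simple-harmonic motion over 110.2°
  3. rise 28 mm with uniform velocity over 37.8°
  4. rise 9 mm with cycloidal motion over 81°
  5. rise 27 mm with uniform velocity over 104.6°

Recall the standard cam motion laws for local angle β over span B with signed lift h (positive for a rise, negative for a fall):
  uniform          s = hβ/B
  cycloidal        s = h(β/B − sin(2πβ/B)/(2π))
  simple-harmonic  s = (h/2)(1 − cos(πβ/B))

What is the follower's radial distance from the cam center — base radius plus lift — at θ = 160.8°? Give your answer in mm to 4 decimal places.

seg 1 [0°–26.4°] uniform, h=16: full span → s += 16 → s = 16.0000
seg 2 [26.4°–136.6°] simple-harmonic, h=-5: full span → s += -5 → s = 11.0000
seg 3 [136.6°–174.4°] uniform, h=28: θ=160.8° here. β=24.2, B=37.8. 28·24.2/37.8 = 17.9259 → s = 28.9259
radial distance = base radius + s = 25 + 28.9259 = 53.9259

53.9259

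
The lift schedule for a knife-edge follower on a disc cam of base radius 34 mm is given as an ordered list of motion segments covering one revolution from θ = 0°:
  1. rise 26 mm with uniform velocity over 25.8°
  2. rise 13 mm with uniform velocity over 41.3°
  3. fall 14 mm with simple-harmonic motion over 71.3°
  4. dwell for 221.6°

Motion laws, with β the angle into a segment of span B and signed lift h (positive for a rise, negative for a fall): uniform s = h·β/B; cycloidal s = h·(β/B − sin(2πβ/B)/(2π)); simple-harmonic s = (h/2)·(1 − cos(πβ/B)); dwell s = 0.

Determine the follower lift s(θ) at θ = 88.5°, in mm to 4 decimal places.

seg 1 [0°–25.8°] uniform, h=26: full span → s += 26 → s = 26.0000
seg 2 [25.8°–67.1°] uniform, h=13: full span → s += 13 → s = 39.0000
seg 3 [67.1°–138.4°] simple-harmonic, h=-14: θ=88.5° here. β=21.4, B=71.3. -14/2·(1 − cos(π·0.3001)) = -2.8880 → s = 36.1120

36.1120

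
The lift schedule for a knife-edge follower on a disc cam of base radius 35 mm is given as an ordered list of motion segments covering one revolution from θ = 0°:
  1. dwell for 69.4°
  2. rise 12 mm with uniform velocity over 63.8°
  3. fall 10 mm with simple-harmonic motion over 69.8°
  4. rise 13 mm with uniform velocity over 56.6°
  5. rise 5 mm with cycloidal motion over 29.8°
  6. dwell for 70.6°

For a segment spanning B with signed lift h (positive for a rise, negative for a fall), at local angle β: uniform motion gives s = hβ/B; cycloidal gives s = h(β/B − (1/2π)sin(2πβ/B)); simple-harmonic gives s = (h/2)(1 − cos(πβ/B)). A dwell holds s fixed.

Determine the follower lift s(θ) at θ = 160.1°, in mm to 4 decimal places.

seg 1 [0°–69.4°] dwell: s stays 0.0000
seg 2 [69.4°–133.2°] uniform, h=12: full span → s += 12 → s = 12.0000
seg 3 [133.2°–203°] simple-harmonic, h=-10: θ=160.1° here. β=26.9, B=69.8. -10/2·(1 − cos(π·0.3854)) = -3.2383 → s = 8.7617

8.7617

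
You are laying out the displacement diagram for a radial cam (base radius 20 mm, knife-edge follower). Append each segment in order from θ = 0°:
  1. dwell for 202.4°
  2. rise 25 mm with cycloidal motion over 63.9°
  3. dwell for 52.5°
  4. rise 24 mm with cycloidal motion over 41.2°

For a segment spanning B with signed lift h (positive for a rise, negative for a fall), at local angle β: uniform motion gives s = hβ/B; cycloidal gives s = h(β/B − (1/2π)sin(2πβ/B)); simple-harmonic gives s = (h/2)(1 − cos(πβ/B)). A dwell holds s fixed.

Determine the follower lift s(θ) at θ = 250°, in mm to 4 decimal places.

seg 1 [0°–202.4°] dwell: s stays 0.0000
seg 2 [202.4°–266.3°] cycloidal, h=25: θ=250° here. β=47.6, B=63.9. 25·(0.7449 − sin(2π·0.7449)/(2π)) = 22.5997 → s = 22.5997

22.5997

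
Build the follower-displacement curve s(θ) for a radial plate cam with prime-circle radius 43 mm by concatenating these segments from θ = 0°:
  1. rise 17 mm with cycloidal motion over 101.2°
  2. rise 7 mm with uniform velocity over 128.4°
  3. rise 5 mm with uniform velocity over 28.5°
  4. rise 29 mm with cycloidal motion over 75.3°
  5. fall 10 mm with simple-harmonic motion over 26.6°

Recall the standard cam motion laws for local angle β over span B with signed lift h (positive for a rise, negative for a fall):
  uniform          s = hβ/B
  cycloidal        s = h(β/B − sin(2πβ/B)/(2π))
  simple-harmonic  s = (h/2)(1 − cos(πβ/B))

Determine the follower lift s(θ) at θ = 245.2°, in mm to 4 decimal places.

seg 1 [0°–101.2°] cycloidal, h=17: full span → s += 17 → s = 17.0000
seg 2 [101.2°–229.6°] uniform, h=7: full span → s += 7 → s = 24.0000
seg 3 [229.6°–258.1°] uniform, h=5: θ=245.2° here. β=15.6, B=28.5. 5·15.6/28.5 = 2.7368 → s = 26.7368

26.7368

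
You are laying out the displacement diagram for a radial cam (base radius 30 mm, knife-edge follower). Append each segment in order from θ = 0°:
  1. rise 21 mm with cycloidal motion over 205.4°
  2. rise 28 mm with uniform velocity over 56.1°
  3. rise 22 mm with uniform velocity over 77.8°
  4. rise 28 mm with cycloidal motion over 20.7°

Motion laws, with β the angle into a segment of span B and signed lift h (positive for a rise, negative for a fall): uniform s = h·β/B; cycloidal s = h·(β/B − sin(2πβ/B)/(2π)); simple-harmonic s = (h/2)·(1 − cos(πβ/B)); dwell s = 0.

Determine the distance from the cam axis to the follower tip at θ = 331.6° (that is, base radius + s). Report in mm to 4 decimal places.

seg 1 [0°–205.4°] cycloidal, h=21: full span → s += 21 → s = 21.0000
seg 2 [205.4°–261.5°] uniform, h=28: full span → s += 28 → s = 49.0000
seg 3 [261.5°–339.3°] uniform, h=22: θ=331.6° here. β=70.1, B=77.8. 22·70.1/77.8 = 19.8226 → s = 68.8226
radial distance = base radius + s = 30 + 68.8226 = 98.8226

98.8226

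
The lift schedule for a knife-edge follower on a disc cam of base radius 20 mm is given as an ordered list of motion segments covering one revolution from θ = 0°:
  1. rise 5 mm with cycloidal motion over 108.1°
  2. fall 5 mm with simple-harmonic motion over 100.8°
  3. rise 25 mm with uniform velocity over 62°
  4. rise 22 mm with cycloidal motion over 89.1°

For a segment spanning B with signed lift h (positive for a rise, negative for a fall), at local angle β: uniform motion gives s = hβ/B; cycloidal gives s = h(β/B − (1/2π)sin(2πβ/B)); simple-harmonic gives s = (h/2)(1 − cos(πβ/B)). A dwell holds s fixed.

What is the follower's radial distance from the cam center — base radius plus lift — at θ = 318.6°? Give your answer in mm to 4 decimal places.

seg 1 [0°–108.1°] cycloidal, h=5: full span → s += 5 → s = 5.0000
seg 2 [108.1°–208.9°] simple-harmonic, h=-5: full span → s += -5 → s = 0.0000
seg 3 [208.9°–270.9°] uniform, h=25: full span → s += 25 → s = 25.0000
seg 4 [270.9°–360°] cycloidal, h=22: θ=318.6° here. β=47.7, B=89.1. 22·(0.5354 − sin(2π·0.5354)/(2π)) = 12.5492 → s = 37.5492
radial distance = base radius + s = 20 + 37.5492 = 57.5492

57.5492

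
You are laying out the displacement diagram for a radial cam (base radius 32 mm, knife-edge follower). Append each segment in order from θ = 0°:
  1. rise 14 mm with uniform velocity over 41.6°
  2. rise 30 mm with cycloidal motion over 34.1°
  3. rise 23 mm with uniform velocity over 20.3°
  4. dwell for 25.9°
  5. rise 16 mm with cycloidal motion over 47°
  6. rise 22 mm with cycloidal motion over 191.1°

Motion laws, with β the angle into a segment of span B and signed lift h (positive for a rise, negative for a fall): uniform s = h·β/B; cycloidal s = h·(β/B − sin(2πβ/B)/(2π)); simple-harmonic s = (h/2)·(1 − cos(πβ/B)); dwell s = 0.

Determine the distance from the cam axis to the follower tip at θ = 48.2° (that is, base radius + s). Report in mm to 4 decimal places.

seg 1 [0°–41.6°] uniform, h=14: full span → s += 14 → s = 14.0000
seg 2 [41.6°–75.7°] cycloidal, h=30: θ=48.2° here. β=6.6, B=34.1. 30·(0.1935 − sin(2π·0.1935)/(2π)) = 1.3290 → s = 15.3290
radial distance = base radius + s = 32 + 15.3290 = 47.3290

47.3290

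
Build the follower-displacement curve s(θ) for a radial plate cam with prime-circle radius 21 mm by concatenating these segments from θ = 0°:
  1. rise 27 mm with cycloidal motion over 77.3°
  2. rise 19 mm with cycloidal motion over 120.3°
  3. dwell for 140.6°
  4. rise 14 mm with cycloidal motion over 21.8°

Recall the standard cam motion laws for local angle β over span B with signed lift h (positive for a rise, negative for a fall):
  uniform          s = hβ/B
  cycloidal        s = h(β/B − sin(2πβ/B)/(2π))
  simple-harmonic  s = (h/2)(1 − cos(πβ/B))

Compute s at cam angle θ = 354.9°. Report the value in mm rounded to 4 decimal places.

seg 1 [0°–77.3°] cycloidal, h=27: full span → s += 27 → s = 27.0000
seg 2 [77.3°–197.6°] cycloidal, h=19: full span → s += 19 → s = 46.0000
seg 3 [197.6°–338.2°] dwell: s stays 46.0000
seg 4 [338.2°–360°] cycloidal, h=14: θ=354.9° here. β=16.7, B=21.8. 14·(0.7661 − sin(2π·0.7661)/(2π)) = 12.9416 → s = 58.9416

58.9416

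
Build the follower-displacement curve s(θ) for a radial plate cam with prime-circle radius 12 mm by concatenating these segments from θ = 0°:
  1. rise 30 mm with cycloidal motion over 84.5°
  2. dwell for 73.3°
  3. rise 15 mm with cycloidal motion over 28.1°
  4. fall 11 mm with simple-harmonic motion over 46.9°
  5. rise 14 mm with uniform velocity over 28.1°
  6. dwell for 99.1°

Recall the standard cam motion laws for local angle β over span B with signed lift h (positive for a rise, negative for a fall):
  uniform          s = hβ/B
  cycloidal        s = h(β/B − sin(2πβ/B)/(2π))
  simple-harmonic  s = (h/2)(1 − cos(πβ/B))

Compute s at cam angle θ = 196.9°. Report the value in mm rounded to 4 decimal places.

seg 1 [0°–84.5°] cycloidal, h=30: full span → s += 30 → s = 30.0000
seg 2 [84.5°–157.8°] dwell: s stays 30.0000
seg 3 [157.8°–185.9°] cycloidal, h=15: full span → s += 15 → s = 45.0000
seg 4 [185.9°–232.8°] simple-harmonic, h=-11: θ=196.9° here. β=11, B=46.9. -11/2·(1 − cos(π·0.2345)) = -1.4267 → s = 43.5733

43.5733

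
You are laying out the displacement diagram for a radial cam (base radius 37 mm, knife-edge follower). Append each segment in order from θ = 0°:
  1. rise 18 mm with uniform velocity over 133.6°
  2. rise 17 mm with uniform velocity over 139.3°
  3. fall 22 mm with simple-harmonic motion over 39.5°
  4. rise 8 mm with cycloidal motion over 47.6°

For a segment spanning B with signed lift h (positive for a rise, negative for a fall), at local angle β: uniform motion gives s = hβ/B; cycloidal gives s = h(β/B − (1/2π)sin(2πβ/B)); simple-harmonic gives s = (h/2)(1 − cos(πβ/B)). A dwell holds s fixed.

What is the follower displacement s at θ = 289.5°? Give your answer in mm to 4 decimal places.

seg 1 [0°–133.6°] uniform, h=18: full span → s += 18 → s = 18.0000
seg 2 [133.6°–272.9°] uniform, h=17: full span → s += 17 → s = 35.0000
seg 3 [272.9°–312.4°] simple-harmonic, h=-22: θ=289.5° here. β=16.6, B=39.5. -22/2·(1 − cos(π·0.4203)) = -8.2729 → s = 26.7271

26.7271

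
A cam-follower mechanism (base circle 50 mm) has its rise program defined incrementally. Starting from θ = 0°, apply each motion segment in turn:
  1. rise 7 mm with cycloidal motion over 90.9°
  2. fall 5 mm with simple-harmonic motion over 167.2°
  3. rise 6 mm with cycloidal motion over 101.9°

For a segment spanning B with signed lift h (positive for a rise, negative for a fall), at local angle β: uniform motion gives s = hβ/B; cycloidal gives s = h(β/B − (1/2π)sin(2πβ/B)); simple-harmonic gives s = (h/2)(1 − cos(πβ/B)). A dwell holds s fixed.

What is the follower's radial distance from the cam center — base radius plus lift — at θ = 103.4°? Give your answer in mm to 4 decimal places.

seg 1 [0°–90.9°] cycloidal, h=7: full span → s += 7 → s = 7.0000
seg 2 [90.9°–258.1°] simple-harmonic, h=-5: θ=103.4° here. β=12.5, B=167.2. -5/2·(1 − cos(π·0.0748)) = -0.0686 → s = 6.9314
radial distance = base radius + s = 50 + 6.9314 = 56.9314

56.9314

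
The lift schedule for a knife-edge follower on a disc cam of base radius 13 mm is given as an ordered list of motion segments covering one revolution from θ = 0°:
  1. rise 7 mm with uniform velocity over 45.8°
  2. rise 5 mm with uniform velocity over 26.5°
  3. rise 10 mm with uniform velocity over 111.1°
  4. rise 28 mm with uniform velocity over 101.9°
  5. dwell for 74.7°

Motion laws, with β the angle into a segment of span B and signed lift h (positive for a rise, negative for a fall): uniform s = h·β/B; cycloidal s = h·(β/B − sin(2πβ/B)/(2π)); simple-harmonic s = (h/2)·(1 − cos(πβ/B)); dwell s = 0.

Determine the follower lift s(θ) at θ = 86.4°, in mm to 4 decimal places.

seg 1 [0°–45.8°] uniform, h=7: full span → s += 7 → s = 7.0000
seg 2 [45.8°–72.3°] uniform, h=5: full span → s += 5 → s = 12.0000
seg 3 [72.3°–183.4°] uniform, h=10: θ=86.4° here. β=14.1, B=111.1. 10·14.1/111.1 = 1.2691 → s = 13.2691

13.2691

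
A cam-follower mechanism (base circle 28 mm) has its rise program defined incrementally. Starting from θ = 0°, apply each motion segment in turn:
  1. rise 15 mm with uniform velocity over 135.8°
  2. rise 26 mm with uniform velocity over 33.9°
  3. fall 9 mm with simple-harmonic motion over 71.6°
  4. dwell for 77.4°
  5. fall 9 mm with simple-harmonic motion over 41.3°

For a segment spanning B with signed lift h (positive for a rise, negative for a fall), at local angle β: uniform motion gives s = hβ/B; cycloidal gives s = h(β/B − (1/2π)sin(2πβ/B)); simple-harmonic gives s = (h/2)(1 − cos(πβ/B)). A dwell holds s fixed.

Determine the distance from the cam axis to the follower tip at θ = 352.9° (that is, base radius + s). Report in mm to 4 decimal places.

seg 1 [0°–135.8°] uniform, h=15: full span → s += 15 → s = 15.0000
seg 2 [135.8°–169.7°] uniform, h=26: full span → s += 26 → s = 41.0000
seg 3 [169.7°–241.3°] simple-harmonic, h=-9: full span → s += -9 → s = 32.0000
seg 4 [241.3°–318.7°] dwell: s stays 32.0000
seg 5 [318.7°–360°] simple-harmonic, h=-9: θ=352.9° here. β=34.2, B=41.3. -9/2·(1 − cos(π·0.8281)) = -8.3595 → s = 23.6405
radial distance = base radius + s = 28 + 23.6405 = 51.6405

51.6405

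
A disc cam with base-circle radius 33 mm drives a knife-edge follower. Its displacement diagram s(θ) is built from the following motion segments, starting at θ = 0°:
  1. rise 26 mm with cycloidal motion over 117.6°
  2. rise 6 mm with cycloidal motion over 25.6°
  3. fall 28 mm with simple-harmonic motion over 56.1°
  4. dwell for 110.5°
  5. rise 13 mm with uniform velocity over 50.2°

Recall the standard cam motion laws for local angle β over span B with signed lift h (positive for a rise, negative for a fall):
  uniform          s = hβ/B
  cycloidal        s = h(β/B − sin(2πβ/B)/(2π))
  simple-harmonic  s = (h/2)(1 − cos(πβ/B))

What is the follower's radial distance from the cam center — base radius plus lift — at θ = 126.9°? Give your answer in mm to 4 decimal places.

seg 1 [0°–117.6°] cycloidal, h=26: full span → s += 26 → s = 26.0000
seg 2 [117.6°–143.2°] cycloidal, h=6: θ=126.9° here. β=9.3, B=25.6. 6·(0.3633 − sin(2π·0.3633)/(2π)) = 1.4566 → s = 27.4566
radial distance = base radius + s = 33 + 27.4566 = 60.4566

60.4566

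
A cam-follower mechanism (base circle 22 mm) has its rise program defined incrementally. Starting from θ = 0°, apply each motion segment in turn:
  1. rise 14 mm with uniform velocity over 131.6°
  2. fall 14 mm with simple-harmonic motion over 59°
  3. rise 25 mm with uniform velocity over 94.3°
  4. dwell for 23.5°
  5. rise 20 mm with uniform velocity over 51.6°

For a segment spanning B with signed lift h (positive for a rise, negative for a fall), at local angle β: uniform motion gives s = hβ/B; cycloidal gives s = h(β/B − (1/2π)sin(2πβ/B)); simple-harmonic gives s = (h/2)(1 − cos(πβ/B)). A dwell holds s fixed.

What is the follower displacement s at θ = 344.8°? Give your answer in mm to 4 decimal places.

seg 1 [0°–131.6°] uniform, h=14: full span → s += 14 → s = 14.0000
seg 2 [131.6°–190.6°] simple-harmonic, h=-14: full span → s += -14 → s = 0.0000
seg 3 [190.6°–284.9°] uniform, h=25: full span → s += 25 → s = 25.0000
seg 4 [284.9°–308.4°] dwell: s stays 25.0000
seg 5 [308.4°–360°] uniform, h=20: θ=344.8° here. β=36.4, B=51.6. 20·36.4/51.6 = 14.1085 → s = 39.1085

39.1085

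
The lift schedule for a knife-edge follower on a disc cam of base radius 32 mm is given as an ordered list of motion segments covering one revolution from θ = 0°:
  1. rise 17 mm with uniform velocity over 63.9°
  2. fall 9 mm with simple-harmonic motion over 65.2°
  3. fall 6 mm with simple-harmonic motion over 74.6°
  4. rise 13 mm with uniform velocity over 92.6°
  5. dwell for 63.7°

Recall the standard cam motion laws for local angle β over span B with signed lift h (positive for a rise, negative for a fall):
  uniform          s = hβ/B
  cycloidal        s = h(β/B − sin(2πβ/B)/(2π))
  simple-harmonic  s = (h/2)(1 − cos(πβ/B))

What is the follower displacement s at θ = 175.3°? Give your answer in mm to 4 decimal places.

seg 1 [0°–63.9°] uniform, h=17: full span → s += 17 → s = 17.0000
seg 2 [63.9°–129.1°] simple-harmonic, h=-9: full span → s += -9 → s = 8.0000
seg 3 [129.1°–203.7°] simple-harmonic, h=-6: θ=175.3° here. β=46.2, B=74.6. -6/2·(1 − cos(π·0.6193)) = -4.0983 → s = 3.9017

3.9017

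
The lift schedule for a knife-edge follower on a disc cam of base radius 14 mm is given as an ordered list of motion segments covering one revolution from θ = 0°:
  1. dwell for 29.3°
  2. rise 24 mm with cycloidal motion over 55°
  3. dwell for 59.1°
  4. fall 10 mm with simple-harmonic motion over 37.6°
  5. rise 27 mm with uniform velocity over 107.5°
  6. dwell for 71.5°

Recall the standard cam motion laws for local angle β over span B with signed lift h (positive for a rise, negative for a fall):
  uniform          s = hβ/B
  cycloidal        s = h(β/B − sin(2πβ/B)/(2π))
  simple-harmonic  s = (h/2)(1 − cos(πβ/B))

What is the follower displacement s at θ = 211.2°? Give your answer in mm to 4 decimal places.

seg 1 [0°–29.3°] dwell: s stays 0.0000
seg 2 [29.3°–84.3°] cycloidal, h=24: full span → s += 24 → s = 24.0000
seg 3 [84.3°–143.4°] dwell: s stays 24.0000
seg 4 [143.4°–181°] simple-harmonic, h=-10: full span → s += -10 → s = 14.0000
seg 5 [181°–288.5°] uniform, h=27: θ=211.2° here. β=30.2, B=107.5. 27·30.2/107.5 = 7.5851 → s = 21.5851

21.5851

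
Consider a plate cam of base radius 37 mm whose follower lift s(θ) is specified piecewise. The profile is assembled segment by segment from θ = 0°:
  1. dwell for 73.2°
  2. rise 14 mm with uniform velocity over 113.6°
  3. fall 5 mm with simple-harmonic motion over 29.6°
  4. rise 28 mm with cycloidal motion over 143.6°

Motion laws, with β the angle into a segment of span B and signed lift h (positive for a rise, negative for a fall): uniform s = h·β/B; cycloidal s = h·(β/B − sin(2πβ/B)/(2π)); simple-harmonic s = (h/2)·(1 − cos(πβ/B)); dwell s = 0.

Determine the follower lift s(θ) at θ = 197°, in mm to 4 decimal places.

seg 1 [0°–73.2°] dwell: s stays 0.0000
seg 2 [73.2°–186.8°] uniform, h=14: full span → s += 14 → s = 14.0000
seg 3 [186.8°–216.4°] simple-harmonic, h=-5: θ=197° here. β=10.2, B=29.6. -5/2·(1 − cos(π·0.3446)) = -1.3274 → s = 12.6726

12.6726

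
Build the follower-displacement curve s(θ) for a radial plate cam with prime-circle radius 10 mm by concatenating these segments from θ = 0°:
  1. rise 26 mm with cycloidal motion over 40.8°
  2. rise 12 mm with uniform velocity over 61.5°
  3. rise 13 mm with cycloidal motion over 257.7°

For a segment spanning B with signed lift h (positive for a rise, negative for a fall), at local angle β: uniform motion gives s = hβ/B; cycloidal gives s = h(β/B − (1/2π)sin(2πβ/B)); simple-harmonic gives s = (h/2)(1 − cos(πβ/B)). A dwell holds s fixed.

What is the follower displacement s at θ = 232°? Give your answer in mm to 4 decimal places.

seg 1 [0°–40.8°] cycloidal, h=26: full span → s += 26 → s = 26.0000
seg 2 [40.8°–102.3°] uniform, h=12: full span → s += 12 → s = 38.0000
seg 3 [102.3°–360°] cycloidal, h=13: θ=232° here. β=129.7, B=257.7. 13·(0.5033 − sin(2π·0.5033)/(2π)) = 6.5858 → s = 44.5858

44.5858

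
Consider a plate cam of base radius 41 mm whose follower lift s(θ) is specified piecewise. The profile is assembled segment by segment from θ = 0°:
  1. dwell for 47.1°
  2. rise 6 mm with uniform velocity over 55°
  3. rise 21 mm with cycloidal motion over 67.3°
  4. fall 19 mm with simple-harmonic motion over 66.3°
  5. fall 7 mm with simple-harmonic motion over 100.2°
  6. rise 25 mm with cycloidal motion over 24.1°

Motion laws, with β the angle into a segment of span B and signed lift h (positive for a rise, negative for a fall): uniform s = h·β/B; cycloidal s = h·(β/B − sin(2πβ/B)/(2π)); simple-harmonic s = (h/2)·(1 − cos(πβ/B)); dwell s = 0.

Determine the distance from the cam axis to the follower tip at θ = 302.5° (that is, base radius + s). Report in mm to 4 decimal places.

seg 1 [0°–47.1°] dwell: s stays 0.0000
seg 2 [47.1°–102.1°] uniform, h=6: full span → s += 6 → s = 6.0000
seg 3 [102.1°–169.4°] cycloidal, h=21: full span → s += 21 → s = 27.0000
seg 4 [169.4°–235.7°] simple-harmonic, h=-19: full span → s += -19 → s = 8.0000
seg 5 [235.7°–335.9°] simple-harmonic, h=-7: θ=302.5° here. β=66.8, B=100.2. -7/2·(1 − cos(π·0.6667)) = -5.2500 → s = 2.7500
radial distance = base radius + s = 41 + 2.7500 = 43.7500

43.7500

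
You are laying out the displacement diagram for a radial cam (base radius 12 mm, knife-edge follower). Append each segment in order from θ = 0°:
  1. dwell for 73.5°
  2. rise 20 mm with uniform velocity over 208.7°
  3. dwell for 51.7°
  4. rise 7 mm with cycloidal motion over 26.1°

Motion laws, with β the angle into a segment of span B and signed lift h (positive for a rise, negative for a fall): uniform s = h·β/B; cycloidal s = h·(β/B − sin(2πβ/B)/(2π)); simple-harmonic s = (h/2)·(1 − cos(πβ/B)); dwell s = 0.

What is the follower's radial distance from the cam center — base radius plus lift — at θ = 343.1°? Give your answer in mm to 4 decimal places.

seg 1 [0°–73.5°] dwell: s stays 0.0000
seg 2 [73.5°–282.2°] uniform, h=20: full span → s += 20 → s = 20.0000
seg 3 [282.2°–333.9°] dwell: s stays 20.0000
seg 4 [333.9°–360°] cycloidal, h=7: θ=343.1° here. β=9.2, B=26.1. 7·(0.3525 − sin(2π·0.3525)/(2π)) = 1.5765 → s = 21.5765
radial distance = base radius + s = 12 + 21.5765 = 33.5765

33.5765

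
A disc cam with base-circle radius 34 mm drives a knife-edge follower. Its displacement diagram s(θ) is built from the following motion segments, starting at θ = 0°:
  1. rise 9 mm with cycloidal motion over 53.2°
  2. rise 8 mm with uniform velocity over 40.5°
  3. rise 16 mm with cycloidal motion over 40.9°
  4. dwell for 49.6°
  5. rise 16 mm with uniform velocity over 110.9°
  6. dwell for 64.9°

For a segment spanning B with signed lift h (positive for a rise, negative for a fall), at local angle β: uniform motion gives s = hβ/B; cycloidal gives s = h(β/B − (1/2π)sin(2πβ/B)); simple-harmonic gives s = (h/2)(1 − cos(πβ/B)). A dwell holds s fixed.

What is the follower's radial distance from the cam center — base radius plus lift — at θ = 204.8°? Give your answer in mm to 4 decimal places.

seg 1 [0°–53.2°] cycloidal, h=9: full span → s += 9 → s = 9.0000
seg 2 [53.2°–93.7°] uniform, h=8: full span → s += 8 → s = 17.0000
seg 3 [93.7°–134.6°] cycloidal, h=16: full span → s += 16 → s = 33.0000
seg 4 [134.6°–184.2°] dwell: s stays 33.0000
seg 5 [184.2°–295.1°] uniform, h=16: θ=204.8° here. β=20.6, B=110.9. 16·20.6/110.9 = 2.9720 → s = 35.9720
radial distance = base radius + s = 34 + 35.9720 = 69.9720

69.9720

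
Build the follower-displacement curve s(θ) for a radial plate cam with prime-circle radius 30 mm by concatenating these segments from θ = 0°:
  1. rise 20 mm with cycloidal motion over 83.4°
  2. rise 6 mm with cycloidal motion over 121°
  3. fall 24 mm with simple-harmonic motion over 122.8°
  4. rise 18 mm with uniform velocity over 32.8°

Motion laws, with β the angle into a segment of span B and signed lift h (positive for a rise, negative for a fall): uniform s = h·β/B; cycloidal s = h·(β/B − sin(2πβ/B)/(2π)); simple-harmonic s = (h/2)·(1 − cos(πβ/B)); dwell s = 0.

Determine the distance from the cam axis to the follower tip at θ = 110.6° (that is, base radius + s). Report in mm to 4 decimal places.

seg 1 [0°–83.4°] cycloidal, h=20: full span → s += 20 → s = 20.0000
seg 2 [83.4°–204.4°] cycloidal, h=6: θ=110.6° here. β=27.2, B=121. 6·(0.2248 − sin(2π·0.2248)/(2π)) = 0.4058 → s = 20.4058
radial distance = base radius + s = 30 + 20.4058 = 50.4058

50.4058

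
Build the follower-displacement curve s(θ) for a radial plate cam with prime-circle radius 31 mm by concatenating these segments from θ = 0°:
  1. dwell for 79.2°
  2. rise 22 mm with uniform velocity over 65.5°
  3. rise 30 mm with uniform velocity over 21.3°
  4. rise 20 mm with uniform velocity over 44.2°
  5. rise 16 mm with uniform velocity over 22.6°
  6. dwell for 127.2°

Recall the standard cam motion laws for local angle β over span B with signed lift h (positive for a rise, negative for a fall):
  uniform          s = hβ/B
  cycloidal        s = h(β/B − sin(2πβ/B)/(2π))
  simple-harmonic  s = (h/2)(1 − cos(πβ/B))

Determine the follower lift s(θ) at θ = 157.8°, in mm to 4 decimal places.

seg 1 [0°–79.2°] dwell: s stays 0.0000
seg 2 [79.2°–144.7°] uniform, h=22: full span → s += 22 → s = 22.0000
seg 3 [144.7°–166°] uniform, h=30: θ=157.8° here. β=13.1, B=21.3. 30·13.1/21.3 = 18.4507 → s = 40.4507

40.4507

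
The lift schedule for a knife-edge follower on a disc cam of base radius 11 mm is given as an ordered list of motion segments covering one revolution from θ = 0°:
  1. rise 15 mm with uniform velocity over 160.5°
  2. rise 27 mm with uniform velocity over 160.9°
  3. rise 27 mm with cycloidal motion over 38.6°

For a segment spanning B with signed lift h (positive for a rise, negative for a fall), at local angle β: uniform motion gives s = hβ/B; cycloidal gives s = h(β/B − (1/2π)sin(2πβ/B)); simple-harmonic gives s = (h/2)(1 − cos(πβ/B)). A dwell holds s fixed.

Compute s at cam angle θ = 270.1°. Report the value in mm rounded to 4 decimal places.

seg 1 [0°–160.5°] uniform, h=15: full span → s += 15 → s = 15.0000
seg 2 [160.5°–321.4°] uniform, h=27: θ=270.1° here. β=109.6, B=160.9. 27·109.6/160.9 = 18.3915 → s = 33.3915

33.3915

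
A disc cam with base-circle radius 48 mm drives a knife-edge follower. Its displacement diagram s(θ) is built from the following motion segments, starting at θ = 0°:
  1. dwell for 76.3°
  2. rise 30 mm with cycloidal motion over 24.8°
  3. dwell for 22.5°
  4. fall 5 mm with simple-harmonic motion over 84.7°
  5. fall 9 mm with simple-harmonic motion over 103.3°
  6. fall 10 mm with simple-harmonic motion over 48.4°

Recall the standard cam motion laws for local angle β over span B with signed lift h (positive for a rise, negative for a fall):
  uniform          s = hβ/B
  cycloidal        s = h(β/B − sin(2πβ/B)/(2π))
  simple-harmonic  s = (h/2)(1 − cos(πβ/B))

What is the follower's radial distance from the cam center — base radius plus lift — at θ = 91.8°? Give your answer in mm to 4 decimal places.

seg 1 [0°–76.3°] dwell: s stays 0.0000
seg 2 [76.3°–101.1°] cycloidal, h=30: θ=91.8° here. β=15.5, B=24.8. 30·(0.6250 − sin(2π·0.6250)/(2π)) = 22.1262 → s = 22.1262
radial distance = base radius + s = 48 + 22.1262 = 70.1262

70.1262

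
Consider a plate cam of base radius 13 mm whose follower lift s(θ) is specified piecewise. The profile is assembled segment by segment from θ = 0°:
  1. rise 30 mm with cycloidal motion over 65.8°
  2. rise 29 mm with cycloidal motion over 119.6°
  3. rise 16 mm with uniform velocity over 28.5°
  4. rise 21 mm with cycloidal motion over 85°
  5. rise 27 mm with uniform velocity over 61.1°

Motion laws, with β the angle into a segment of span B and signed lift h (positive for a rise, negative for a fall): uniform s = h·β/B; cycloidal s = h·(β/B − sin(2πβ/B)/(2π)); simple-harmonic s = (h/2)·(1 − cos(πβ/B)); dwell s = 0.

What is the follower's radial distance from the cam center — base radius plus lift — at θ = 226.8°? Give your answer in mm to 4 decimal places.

seg 1 [0°–65.8°] cycloidal, h=30: full span → s += 30 → s = 30.0000
seg 2 [65.8°–185.4°] cycloidal, h=29: full span → s += 29 → s = 59.0000
seg 3 [185.4°–213.9°] uniform, h=16: full span → s += 16 → s = 75.0000
seg 4 [213.9°–298.9°] cycloidal, h=21: θ=226.8° here. β=12.9, B=85. 21·(0.1518 − sin(2π·0.1518)/(2π)) = 0.4615 → s = 75.4615
radial distance = base radius + s = 13 + 75.4615 = 88.4615

88.4615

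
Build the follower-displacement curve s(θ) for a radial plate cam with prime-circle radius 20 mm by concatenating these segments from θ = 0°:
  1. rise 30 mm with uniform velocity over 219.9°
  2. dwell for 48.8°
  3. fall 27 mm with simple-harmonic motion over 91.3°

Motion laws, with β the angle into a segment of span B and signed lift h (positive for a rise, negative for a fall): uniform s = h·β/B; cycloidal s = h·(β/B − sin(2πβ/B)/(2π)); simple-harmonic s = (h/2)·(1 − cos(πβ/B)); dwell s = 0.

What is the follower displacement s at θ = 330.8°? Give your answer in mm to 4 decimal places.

seg 1 [0°–219.9°] uniform, h=30: full span → s += 30 → s = 30.0000
seg 2 [219.9°–268.7°] dwell: s stays 30.0000
seg 3 [268.7°–360°] simple-harmonic, h=-27: θ=330.8° here. β=62.1, B=91.3. -27/2·(1 − cos(π·0.6802)) = -20.7399 → s = 9.2601

9.2601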